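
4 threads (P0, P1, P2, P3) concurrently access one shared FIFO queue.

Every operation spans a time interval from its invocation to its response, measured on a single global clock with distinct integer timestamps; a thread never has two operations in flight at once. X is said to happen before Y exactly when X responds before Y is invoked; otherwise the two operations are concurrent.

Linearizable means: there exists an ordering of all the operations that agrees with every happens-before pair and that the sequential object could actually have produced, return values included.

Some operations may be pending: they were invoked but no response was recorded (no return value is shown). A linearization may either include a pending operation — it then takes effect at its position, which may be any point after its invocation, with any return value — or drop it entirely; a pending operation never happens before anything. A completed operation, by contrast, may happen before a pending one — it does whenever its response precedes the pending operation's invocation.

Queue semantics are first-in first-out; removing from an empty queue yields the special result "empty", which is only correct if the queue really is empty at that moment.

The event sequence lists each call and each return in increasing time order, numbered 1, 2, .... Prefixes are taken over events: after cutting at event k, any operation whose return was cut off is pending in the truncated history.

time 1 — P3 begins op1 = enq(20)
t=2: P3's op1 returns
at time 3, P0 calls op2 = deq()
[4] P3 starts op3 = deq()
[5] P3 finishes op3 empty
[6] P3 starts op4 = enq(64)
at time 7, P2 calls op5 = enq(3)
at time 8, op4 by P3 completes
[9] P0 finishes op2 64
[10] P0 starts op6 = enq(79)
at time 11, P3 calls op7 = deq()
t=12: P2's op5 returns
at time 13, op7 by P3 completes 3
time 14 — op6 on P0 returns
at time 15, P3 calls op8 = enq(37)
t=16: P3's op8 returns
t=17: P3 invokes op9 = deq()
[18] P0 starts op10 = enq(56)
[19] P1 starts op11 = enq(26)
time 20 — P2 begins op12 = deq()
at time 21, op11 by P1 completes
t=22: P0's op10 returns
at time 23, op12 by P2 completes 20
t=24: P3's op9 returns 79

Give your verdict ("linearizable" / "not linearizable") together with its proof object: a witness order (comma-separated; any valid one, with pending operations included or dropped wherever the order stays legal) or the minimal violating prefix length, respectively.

not linearizable — minimal violating prefix: 9 events

through event 8 a valid linearization exists; event 9 (op2 responding at time 9) ends that
all 3 real-time-respecting orders fail — 4 completed FIFO queue operations, no legal replay
every completion of the 1 pending operation (op5) was checked; none linearizes
sample order op1, op2, op3, op4 (pending dropped) stalls at step 2 — op2 deq() → 64 has no legal effect
sample order op1, op3, op2, op4 (pending dropped) stalls at step 2 — op3 deq() → empty has no legal effect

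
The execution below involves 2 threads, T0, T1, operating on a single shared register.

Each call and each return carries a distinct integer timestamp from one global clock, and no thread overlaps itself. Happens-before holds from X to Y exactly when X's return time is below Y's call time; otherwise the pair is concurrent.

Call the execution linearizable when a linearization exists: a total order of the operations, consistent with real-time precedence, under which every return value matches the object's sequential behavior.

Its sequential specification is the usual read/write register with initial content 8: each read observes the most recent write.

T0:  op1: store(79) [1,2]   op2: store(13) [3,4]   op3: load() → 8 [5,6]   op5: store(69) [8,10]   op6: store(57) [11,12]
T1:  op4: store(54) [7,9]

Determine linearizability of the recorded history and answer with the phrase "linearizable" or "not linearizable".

through event 5 a valid linearization exists; event 6 (op3 responding at time 6) ends that
the completed operations (3 total) allow one real-time order; the register replay rejects it
e.g. op1, op2, op3: illegal at step 3, since op3 load() → 8 cannot apply there

not linearizable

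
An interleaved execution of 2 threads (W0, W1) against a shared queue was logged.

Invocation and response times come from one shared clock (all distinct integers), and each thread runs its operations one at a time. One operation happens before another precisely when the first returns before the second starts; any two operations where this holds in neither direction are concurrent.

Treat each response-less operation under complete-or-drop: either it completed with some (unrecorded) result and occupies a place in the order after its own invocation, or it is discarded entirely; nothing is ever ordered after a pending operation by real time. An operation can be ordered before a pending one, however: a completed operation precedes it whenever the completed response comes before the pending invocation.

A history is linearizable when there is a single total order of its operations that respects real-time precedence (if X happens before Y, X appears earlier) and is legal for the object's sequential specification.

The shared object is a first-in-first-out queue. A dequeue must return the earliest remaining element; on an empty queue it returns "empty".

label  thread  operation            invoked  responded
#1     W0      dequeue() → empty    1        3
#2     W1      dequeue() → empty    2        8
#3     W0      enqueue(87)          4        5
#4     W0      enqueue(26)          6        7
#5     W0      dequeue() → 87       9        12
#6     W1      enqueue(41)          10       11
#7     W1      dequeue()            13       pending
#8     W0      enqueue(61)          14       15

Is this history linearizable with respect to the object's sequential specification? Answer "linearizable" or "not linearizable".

a witness: #1, #2, #3, #4, #5, #6, #7, #8
step 1: #1 dequeue() → empty — queue <>
step 2: #2 dequeue() → empty — queue <>
step 3: #3 enqueue(87) — queue <87>
step 4: #4 enqueue(26) — queue <87,26>
step 5: #5 dequeue() → 87 — queue <26>
step 6: #6 enqueue(41) — queue <26,41>
step 7: #7 dequeue() (pending, included) — queue <41>
step 8: #8 enqueue(61) — queue <41,61>

linearizable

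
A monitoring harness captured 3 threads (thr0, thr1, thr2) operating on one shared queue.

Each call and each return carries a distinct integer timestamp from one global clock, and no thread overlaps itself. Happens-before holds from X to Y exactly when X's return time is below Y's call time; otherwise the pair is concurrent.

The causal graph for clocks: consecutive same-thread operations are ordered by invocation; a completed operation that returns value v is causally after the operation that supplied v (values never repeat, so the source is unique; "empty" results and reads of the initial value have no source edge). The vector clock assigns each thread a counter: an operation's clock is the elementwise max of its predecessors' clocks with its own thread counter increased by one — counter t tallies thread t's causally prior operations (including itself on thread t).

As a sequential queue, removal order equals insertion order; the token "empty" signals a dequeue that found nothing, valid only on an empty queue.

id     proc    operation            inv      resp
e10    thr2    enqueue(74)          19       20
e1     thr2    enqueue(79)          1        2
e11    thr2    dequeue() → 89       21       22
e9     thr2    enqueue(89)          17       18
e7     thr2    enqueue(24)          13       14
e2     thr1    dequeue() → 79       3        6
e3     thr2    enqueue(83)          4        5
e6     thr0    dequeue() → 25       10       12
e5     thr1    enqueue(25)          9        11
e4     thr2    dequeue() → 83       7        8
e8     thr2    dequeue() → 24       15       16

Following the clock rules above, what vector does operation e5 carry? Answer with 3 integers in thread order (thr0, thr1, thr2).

VC(e1, invoked at 1): no causal predecessors; +1 on thr2 → (0, 0, 1)
invoked at 4, e3 merges VC(e1)=(0, 0, 1) and bumps thr2's slot → (0, 0, 2)
invoked at 3, e2 merges VC(e1)=(0, 0, 1) and bumps thr1's slot → (0, 1, 1)
invoked at 7, e4 merges VC(e3)=(0, 0, 2) and bumps thr2's slot → (0, 0, 3)
invoked at 9, e5 merges VC(e2)=(0, 1, 1) and bumps thr1's slot → (0, 2, 1)
invoked at 13, e7 merges VC(e4)=(0, 0, 3) and bumps thr2's slot → (0, 0, 4)
invoked at 10, e6 merges VC(e5)=(0, 2, 1) and bumps thr0's slot → (1, 2, 1)
invoked at 15, e8 merges VC(e7)=(0, 0, 4) and bumps thr2's slot → (0, 0, 5)
invoked at 17, e9 merges VC(e8)=(0, 0, 5) and bumps thr2's slot → (0, 0, 6)
invoked at 19, e10 merges VC(e9)=(0, 0, 6) and bumps thr2's slot → (0, 0, 7)
invoked at 21, e11 merges VC(e9)=(0, 0, 6), VC(e10)=(0, 0, 7) and bumps thr2's slot → (0, 0, 8)
target: VC(e5) = (0, 2, 1)

(0, 2, 1)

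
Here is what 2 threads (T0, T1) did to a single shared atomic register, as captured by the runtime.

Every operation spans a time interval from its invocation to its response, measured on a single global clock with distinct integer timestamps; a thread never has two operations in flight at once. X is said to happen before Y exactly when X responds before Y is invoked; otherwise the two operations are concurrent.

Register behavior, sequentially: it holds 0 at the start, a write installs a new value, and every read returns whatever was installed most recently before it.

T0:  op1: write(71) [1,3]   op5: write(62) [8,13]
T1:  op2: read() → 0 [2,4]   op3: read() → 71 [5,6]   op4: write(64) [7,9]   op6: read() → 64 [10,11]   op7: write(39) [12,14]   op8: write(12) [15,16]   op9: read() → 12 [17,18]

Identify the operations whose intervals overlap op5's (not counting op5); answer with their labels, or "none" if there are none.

op5 spans [8,13]: anything still running between times 8 and 13 counts as concurrent
op1 [1,3]: before
op2 [2,4]: before
op3 [5,6]: before
op4 [7,9]: concurrent
op6 [10,11]: concurrent
op7 [12,14]: concurrent
op8 [15,16]: after
op9 [17,18]: after

op4, op6, op7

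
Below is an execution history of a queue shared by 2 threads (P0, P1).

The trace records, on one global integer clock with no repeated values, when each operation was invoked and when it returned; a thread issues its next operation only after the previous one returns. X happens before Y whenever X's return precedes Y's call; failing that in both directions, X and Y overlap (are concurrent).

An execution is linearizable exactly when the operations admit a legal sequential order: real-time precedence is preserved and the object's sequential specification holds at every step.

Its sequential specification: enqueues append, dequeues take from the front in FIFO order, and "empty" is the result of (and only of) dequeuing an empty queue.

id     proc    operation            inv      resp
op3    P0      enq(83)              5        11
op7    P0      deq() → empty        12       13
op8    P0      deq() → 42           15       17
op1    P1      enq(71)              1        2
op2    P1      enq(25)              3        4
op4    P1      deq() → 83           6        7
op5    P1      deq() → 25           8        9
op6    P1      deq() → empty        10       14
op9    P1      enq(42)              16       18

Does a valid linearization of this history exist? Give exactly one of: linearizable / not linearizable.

not linearizable

cut after 6 events: linearizable; cut after 7 events (op4 responds, time 7): not linearizable
exactly one order of the 3 completed ops respects real time; the queue replay fails
include/drop combinations of the 1 pending operation (op3) were all tried; none helps
sample order op1, op2, op4 (pending dropped) stalls at step 3 — op4 deq() → 83 has no legal effect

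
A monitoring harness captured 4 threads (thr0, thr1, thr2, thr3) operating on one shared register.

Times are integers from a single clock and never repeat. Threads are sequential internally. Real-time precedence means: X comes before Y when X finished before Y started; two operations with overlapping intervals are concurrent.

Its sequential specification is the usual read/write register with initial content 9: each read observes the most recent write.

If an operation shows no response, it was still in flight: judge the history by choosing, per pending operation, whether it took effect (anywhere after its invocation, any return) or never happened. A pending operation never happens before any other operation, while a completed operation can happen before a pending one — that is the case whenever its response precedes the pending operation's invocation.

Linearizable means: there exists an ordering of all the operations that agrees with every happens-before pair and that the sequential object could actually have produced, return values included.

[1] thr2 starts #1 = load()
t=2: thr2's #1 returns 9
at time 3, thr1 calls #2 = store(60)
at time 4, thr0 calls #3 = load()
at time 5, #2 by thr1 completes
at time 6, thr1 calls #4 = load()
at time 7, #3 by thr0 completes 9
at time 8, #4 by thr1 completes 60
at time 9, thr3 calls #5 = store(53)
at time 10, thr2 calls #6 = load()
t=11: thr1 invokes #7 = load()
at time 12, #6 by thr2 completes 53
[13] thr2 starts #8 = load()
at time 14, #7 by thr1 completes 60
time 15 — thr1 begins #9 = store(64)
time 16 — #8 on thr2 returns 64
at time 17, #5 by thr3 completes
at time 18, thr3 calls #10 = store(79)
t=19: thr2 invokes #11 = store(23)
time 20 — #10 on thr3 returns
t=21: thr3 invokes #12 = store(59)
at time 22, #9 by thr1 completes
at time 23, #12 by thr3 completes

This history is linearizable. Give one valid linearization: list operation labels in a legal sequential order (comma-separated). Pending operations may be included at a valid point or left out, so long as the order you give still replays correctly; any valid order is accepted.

#1, #3, #2, #4, #7, #5, #6, #9, #8, #10, #11, #12

1. #1 load() → 9, leaving value 9
2. #3 load() → 9, leaving value 9
3. #2 store(60), leaving value 60
4. #4 load() → 60, leaving value 60
5. #7 load() → 60, leaving value 60
6. #5 store(53), leaving value 53
7. #6 load() → 53, leaving value 53
8. #9 store(64), leaving value 64
9. #8 load() → 64, leaving value 64
10. #10 store(79), leaving value 79
11. #11 store(23) (pending, included), leaving value 23
12. #12 store(59), leaving value 59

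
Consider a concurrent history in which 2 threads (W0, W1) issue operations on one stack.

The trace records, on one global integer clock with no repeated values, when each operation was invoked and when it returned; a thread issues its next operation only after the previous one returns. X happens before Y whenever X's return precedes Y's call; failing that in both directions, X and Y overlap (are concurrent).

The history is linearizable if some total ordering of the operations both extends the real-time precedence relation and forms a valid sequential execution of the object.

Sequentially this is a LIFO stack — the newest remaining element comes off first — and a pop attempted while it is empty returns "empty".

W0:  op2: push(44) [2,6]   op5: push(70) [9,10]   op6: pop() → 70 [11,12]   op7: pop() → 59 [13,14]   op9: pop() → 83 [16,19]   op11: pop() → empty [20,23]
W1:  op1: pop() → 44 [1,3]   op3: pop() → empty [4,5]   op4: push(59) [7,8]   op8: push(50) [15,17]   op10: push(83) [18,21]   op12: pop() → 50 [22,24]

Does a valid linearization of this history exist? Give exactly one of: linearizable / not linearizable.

linearizable

witness order: op2, op1, op3, op4, op5, op6, op7, op8, op10, op9, op12, op11
1. op2 push(44), leaving stack <44>
2. op1 pop() → 44, leaving stack <>
3. op3 pop() → empty, leaving stack <>
4. op4 push(59), leaving stack <59>
5. op5 push(70), leaving stack <59,70>
6. op6 pop() → 70, leaving stack <59>
7. op7 pop() → 59, leaving stack <>
8. op8 push(50), leaving stack <50>
9. op10 push(83), leaving stack <50,83>
10. op9 pop() → 83, leaving stack <50>
11. op12 pop() → 50, leaving stack <>
12. op11 pop() → empty, leaving stack <>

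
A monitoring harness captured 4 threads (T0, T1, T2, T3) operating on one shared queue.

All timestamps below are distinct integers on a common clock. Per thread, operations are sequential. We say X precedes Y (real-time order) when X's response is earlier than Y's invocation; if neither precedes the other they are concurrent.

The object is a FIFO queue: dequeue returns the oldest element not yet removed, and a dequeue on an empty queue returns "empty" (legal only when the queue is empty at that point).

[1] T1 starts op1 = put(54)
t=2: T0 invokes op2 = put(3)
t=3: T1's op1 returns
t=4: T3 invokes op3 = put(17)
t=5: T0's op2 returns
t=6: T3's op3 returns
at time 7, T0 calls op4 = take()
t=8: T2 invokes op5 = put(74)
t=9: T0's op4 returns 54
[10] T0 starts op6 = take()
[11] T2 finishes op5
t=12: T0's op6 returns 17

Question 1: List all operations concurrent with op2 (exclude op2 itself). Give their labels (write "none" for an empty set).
op2 spans [2,5]; an op avoiding the whole window 2..5 is ordered, any other is concurrent
op1 [1,3]: concurrent
op3 [4,6]: concurrent
op4 [7,9]: after
op5 [8,11]: after
op6 [10,12]: after

op1, op3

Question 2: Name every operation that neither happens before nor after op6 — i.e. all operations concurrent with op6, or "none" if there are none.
op6 spans [10,12]: anything still running between times 10 and 12 counts as concurrent
op1 [1,3]: before
op2 [2,5]: before
op3 [4,6]: before
op4 [7,9]: before
op5 [8,11]: concurrent

op5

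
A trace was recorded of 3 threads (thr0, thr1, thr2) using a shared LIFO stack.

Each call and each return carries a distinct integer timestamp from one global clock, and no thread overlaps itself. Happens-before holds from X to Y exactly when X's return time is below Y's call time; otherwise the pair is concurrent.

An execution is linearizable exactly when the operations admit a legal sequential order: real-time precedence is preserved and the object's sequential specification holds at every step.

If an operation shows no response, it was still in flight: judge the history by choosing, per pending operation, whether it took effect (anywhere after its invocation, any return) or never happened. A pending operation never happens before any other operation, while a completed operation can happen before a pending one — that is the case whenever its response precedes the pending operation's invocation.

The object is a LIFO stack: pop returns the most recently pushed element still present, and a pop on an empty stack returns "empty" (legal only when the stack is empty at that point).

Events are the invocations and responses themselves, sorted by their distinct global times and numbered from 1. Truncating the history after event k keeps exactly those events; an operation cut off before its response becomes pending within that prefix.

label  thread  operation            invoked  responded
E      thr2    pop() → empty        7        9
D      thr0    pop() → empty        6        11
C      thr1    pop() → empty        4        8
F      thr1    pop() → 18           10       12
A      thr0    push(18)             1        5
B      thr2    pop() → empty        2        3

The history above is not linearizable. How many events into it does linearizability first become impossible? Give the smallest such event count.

a valid linearization of events 1..10 exists, for instance B, A, D, C, E:
1. B pop() → empty, leaving stack <>
2. A push(18), leaving stack <18>
3. D pop() (pending, included), leaving stack <>
4. C pop() → empty, leaving stack <>
5. E pop() → empty, leaving stack <>
with event 11 included (D responding at time 11), all real-time-consistent orders fail
every completion of the 1 pending operation (F) was checked; none linearizes
e.g. A, B, C, D, E (pending dropped): illegal at step 2, since B pop() → empty cannot apply there
e.g. A, B, C, E, D (pending dropped): illegal at step 2, since B pop() → empty cannot apply there

11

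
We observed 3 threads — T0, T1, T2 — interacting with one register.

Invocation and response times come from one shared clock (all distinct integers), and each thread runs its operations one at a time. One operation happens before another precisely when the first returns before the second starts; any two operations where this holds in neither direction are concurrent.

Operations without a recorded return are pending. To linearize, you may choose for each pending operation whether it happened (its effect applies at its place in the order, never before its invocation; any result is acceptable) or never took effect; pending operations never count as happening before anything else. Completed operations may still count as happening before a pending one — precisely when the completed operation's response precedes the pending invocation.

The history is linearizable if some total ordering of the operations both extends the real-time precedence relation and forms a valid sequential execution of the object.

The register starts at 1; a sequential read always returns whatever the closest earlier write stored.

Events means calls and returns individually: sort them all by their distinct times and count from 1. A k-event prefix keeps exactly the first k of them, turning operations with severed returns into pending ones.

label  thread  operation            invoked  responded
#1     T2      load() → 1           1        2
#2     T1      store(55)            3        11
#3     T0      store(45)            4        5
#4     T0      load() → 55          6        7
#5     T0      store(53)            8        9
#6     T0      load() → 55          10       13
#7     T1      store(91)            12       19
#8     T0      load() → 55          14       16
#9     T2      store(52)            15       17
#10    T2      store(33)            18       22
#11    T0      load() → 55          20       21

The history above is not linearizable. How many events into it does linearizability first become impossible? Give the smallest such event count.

13

one valid order for events 1..12 is #1, #3, #2, #4, #5:
step 1: #1 load() → 1 — value 1
step 2: #3 store(45) — value 45
step 3: #2 store(55) — value 55
step 4: #4 load() → 55 — value 55
step 5: #5 store(53) — value 53
at event 13 (#6's time-13 response) nothing linearizes any more
no completion choice of the 1 pending operation (#7) rescues it — every subset was tried
sample order #1, #2, #3, #4, #5, #6 (pending dropped) stalls at step 4 — #4 load() → 55 has no legal effect
sample order #1, #3, #2, #4, #5, #6 (pending dropped) stalls at step 6 — #6 load() → 55 has no legal effect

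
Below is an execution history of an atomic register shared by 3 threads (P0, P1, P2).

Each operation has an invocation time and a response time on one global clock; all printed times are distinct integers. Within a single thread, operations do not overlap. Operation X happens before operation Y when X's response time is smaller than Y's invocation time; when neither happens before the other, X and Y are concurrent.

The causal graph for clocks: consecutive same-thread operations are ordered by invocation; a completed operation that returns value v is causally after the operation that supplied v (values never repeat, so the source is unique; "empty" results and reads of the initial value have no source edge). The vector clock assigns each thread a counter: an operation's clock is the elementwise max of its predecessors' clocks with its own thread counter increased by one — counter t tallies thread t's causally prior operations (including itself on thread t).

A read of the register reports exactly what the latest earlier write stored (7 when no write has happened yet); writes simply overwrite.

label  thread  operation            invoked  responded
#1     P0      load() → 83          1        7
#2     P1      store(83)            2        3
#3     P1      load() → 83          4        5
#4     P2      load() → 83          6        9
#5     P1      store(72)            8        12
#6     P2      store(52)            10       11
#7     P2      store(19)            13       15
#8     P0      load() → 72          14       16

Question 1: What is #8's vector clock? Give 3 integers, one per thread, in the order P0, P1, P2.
root op #2, invoked 2: fresh clock plus P1's own tick → (0, 1, 0)
merge at #4 (invoked 6): VC(#2)=(0, 1, 0), own-thread bump on P2 → (0, 1, 1)
merge at #3 (invoked 4): VC(#2)=(0, 1, 0), own-thread bump on P1 → (0, 2, 0)
merge at #1 (invoked 1): VC(#2)=(0, 1, 0), own-thread bump on P0 → (1, 1, 0)
merge at #6 (invoked 10): VC(#4)=(0, 1, 1), own-thread bump on P2 → (0, 1, 2)
merge at #5 (invoked 8): VC(#3)=(0, 2, 0), own-thread bump on P1 → (0, 3, 0)
merge at #7 (invoked 13): VC(#6)=(0, 1, 2), own-thread bump on P2 → (0, 1, 3)
merge at #8 (invoked 14): VC(#1)=(1, 1, 0), VC(#5)=(0, 3, 0), own-thread bump on P0 → (2, 3, 0)
target: VC(#8) = (2, 3, 0)

(2, 3, 0)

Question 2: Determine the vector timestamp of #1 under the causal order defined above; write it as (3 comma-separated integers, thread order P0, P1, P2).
VC(#2, invoked at 2): no causal predecessors; +1 on P1 → (0, 1, 0)
VC(#4, invoked at 6): max of VC(#2)=(0, 1, 0), then +1 on thread P2 → (0, 1, 1)
VC(#3, invoked at 4): max of VC(#2)=(0, 1, 0), then +1 on thread P1 → (0, 2, 0)
VC(#1, invoked at 1): max of VC(#2)=(0, 1, 0), then +1 on thread P0 → (1, 1, 0)
VC(#6, invoked at 10): max of VC(#4)=(0, 1, 1), then +1 on thread P2 → (0, 1, 2)
VC(#5, invoked at 8): max of VC(#3)=(0, 2, 0), then +1 on thread P1 → (0, 3, 0)
VC(#7, invoked at 13): max of VC(#6)=(0, 1, 2), then +1 on thread P2 → (0, 1, 3)
VC(#8, invoked at 14): max of VC(#1)=(1, 1, 0), VC(#5)=(0, 3, 0), then +1 on thread P0 → (2, 3, 0)
target: VC(#1) = (1, 1, 0)

(1, 1, 0)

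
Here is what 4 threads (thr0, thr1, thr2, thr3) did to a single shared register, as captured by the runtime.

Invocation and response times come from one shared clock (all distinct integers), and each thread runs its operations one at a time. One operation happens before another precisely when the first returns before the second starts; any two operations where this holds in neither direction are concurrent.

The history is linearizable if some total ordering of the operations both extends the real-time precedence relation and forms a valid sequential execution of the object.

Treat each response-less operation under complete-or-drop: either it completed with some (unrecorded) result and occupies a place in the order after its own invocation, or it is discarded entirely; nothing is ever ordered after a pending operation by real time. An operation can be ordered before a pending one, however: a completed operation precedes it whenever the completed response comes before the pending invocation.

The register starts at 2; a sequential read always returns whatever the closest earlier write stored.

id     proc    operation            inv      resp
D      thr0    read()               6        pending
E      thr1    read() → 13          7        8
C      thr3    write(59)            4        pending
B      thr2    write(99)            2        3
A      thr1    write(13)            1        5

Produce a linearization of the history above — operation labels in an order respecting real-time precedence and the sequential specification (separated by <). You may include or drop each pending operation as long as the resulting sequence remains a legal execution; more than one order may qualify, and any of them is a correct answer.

step 1: B write(99) — value 99
step 2: A write(13) — value 13
step 3: D read() (pending, included) — value 13
step 4: E read() → 13 — value 13

B < A < D < E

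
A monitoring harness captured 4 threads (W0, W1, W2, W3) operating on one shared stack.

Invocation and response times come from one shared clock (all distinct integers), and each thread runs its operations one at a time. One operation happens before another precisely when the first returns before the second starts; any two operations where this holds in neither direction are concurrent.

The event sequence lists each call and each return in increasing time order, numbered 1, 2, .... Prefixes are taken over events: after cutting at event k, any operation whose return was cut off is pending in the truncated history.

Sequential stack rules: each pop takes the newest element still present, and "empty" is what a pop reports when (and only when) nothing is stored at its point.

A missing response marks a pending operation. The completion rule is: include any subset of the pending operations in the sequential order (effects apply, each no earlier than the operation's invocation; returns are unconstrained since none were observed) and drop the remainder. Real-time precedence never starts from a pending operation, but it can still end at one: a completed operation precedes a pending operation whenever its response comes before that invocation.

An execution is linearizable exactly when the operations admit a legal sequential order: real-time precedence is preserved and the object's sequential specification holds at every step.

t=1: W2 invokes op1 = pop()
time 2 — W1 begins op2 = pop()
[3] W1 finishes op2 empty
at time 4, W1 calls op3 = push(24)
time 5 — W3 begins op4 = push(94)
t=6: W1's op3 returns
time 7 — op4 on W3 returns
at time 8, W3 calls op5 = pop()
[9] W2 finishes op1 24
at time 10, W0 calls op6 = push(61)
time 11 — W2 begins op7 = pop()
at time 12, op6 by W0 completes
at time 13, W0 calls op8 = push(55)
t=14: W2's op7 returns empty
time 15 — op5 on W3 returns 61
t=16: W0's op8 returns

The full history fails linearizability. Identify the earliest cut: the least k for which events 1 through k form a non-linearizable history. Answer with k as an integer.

events 1..14 are linearizable, e.g. via op2, op3, op1, op4, op5, op7, op6:
after step 1 (op2 pop() → empty): stack <>
after step 2 (op3 push(24)): stack <24>
after step 3 (op1 pop() → 24): stack <>
after step 4 (op4 push(94)): stack <94>
after step 5 (op5 pop() (pending, included)): stack <>
after step 6 (op7 pop() → empty): stack <>
after step 7 (op6 push(61)): stack <61>
once event 15 joins (op5's response, time 15), exhaustive search finds no witness
including or dropping the 1 pending operation (op8) in any combination fails
take op1, op2, op3, op4, op5, op6, op7 (pending dropped): step 1 already fails, because op1 pop() → 24 cannot occur there
take op1, op2, op3, op4, op5, op7, op6 (pending dropped): step 1 already fails, because op1 pop() → 24 cannot occur there

15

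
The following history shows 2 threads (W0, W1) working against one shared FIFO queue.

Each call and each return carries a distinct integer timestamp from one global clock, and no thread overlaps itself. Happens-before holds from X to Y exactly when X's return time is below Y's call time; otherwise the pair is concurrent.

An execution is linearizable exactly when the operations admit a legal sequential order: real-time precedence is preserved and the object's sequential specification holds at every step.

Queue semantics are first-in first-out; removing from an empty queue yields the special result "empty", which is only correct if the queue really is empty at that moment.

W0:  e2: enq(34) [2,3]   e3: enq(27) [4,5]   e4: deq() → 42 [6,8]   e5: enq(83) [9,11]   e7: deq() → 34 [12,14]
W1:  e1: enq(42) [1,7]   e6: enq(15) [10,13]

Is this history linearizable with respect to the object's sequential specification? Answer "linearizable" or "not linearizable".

witness order: e1, e2, e3, e4, e5, e6, e7
step 1: e1 enq(42) — queue <42>
step 2: e2 enq(34) — queue <42,34>
step 3: e3 enq(27) — queue <42,34,27>
step 4: e4 deq() → 42 — queue <34,27>
step 5: e5 enq(83) — queue <34,27,83>
step 6: e6 enq(15) — queue <34,27,83,15>
step 7: e7 deq() → 34 — queue <27,83,15>

linearizable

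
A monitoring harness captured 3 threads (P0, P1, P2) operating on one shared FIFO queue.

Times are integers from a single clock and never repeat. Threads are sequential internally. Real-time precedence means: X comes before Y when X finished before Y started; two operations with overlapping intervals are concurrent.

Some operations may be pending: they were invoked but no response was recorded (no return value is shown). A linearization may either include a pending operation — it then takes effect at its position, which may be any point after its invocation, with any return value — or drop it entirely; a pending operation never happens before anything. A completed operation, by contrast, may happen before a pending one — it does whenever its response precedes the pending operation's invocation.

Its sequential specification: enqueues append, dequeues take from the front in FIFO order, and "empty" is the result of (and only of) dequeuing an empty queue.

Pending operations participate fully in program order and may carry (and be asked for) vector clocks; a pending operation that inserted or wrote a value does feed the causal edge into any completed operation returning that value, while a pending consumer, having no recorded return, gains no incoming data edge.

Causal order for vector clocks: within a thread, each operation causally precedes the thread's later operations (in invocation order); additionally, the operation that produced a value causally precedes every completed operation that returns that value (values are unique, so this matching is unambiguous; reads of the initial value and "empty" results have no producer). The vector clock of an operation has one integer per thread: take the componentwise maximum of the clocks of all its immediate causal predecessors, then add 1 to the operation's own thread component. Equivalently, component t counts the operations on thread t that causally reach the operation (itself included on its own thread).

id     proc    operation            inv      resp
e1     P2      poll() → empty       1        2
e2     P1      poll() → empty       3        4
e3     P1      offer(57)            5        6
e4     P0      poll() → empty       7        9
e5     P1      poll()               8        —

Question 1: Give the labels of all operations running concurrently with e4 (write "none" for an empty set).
e4 spans [7,9]: anything still running between times 7 and 9 counts as concurrent
e1 [1,2]: before
e2 [3,4]: before
e3 [5,6]: before
e5 [8,…): concurrent

e5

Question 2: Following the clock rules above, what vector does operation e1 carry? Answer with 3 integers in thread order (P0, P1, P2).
no predecessors for e1 (invoked 1): P2 increments from zero → (0, 0, 1)
no predecessors for e2 (invoked 3): P1 increments from zero → (0, 1, 0)
no predecessors for e4 (invoked 7): P0 increments from zero → (1, 0, 0)
from VC(e2)=(0, 1, 0), e3 (invoked 5) maxes components and bumps P1 → (0, 2, 0)
from VC(e3)=(0, 2, 0), e5 (invoked 8) maxes components and bumps P1 → (0, 3, 0)
target: VC(e1) = (0, 0, 1)

(0, 0, 1)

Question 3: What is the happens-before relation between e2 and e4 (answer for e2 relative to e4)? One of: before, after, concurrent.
e2 spans [3,4], e4 spans [7,9]
resp(e2)=4 < inv(e4)=7

before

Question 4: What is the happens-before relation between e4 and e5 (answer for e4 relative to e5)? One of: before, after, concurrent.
e4 spans [7,9], e5 spans [8,…)
the intervals overlap in both directions

concurrent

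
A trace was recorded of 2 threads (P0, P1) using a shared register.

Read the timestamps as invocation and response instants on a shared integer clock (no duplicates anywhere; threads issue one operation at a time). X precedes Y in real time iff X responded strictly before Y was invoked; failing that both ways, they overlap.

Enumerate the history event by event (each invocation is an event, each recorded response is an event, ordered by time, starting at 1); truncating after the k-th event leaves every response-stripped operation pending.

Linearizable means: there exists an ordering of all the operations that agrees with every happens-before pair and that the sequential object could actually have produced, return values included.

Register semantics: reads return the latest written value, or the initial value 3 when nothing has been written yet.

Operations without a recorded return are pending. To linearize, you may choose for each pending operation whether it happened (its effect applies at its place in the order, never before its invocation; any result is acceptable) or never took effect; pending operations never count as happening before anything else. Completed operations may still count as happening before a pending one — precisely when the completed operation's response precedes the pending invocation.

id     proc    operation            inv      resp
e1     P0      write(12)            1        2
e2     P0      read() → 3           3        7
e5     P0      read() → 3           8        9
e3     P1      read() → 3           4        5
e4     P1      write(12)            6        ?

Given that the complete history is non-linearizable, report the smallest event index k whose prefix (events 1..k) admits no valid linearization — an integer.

events 1..4 are linearizable; a witness order is e1:
1. e1 write(12), leaving value 12
at event 5 (e3's time-5 response) nothing linearizes any more
no completion choice of the 1 pending operation (e2) rescues it — every subset was tried
one such order, e1, e3 (pending dropped), breaks at step 2 where e3 read() → 3 is illegal

5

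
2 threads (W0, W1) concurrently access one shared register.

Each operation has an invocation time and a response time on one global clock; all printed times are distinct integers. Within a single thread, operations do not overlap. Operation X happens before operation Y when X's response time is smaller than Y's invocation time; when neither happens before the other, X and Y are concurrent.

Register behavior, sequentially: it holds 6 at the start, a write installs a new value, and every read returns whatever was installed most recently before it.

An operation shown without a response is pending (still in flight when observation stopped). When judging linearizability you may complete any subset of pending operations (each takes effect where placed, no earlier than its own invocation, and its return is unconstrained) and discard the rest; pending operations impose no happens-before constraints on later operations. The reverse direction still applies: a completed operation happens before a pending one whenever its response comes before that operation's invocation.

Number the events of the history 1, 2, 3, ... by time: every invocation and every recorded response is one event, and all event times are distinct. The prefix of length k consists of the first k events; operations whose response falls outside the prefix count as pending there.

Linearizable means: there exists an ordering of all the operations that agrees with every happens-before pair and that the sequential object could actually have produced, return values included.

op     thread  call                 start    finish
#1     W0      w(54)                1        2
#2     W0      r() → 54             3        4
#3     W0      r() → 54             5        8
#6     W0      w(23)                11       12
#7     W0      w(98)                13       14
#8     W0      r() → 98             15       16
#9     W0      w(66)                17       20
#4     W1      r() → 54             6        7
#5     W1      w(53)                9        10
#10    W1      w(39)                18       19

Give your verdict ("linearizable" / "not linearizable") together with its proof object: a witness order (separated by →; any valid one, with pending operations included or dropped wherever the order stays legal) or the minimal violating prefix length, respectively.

after step 1 (#1 w(54)): value 54
after step 2 (#2 r() → 54): value 54
after step 3 (#3 r() → 54): value 54
after step 4 (#4 r() → 54): value 54
after step 5 (#5 w(53)): value 53
after step 6 (#6 w(23)): value 23
after step 7 (#7 w(98)): value 98
after step 8 (#8 r() → 98): value 98
after step 9 (#9 w(66)): value 66
after step 10 (#10 w(39)): value 39

linearizable — witness: #1 → #2 → #3 → #4 → #5 → #6 → #7 → #8 → #9 → #10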